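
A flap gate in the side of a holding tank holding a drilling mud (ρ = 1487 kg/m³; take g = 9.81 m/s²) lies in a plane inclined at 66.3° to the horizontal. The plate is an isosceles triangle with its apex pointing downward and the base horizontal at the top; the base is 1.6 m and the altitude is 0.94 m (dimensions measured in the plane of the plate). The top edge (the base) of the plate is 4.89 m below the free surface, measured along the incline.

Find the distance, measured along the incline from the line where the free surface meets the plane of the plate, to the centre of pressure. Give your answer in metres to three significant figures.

y_p = 5.21 m

γ = ρg = 1487 × 9.81 / 1000 = 14.58747 kN/m³.
Let θ = 66.3° be the plate's angle to the horizontal; measure y along the incline from where the plane meets the free surface. Vertical depth h = y·sinθ with sinθ = 0.915663.
With the apex down, the centroid sits h/3 = 0.94/3 = 0.313333 m below the base (the top edge), so y_c = 4.89 + 0.313333 = 5.20333 m and h_c = 5.20333 × 0.915663 = 4.7645 m.
A = ½ × 1.6 × 0.94 = 0.752 m².
Resultant F = γ·h_c·A = 14.58747 × 4.7645 × 0.752 = 52.2655 kN.
I_c = b·h³/36 = 1.6 × 0.94³/36 = 0.0369148 m⁴.
Centre of pressure: y_p = y_c + I_c/(y_c·A) = 5.20333 + 0.0369148/(5.20333 × 0.752) = 5.20333 + 0.00943412 = 5.21276 m along the plane.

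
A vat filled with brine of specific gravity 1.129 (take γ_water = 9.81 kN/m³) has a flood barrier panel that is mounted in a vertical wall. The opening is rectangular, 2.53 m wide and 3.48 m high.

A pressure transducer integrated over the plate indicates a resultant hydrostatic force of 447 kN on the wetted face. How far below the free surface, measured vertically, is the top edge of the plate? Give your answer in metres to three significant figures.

γ = 1.129 × 9.81 = 11.07549 kN/m³.
A = 2.53 × 3.48 = 8.8044 m².
From F = γ·h_c·A, the centroid depth is h_c = 447/(11.07549 × 8.8044) = 4.584 m.
The centroid lies 3.48/2 = 1.74 m below the top edge, so the top edge sits at h_top = 4.584 − 1.74 = 2.844 m below the surface.

d_top ≈ 2.84 m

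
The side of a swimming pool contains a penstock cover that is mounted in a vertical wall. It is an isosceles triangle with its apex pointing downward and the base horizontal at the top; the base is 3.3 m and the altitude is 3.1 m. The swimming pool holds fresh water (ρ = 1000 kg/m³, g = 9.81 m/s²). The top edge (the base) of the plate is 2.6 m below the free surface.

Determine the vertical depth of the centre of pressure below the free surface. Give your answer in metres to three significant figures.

γ = ρg = 1000 × 9.81 = 9810 N/m³ = 9.81 kN/m³.
With the apex down, the centroid sits h/3 = 3.1/3 = 1.03333 m below the base (the top edge), so the centroid depth is h_c = 2.6 + 1.03333 = 3.63333 m.
A = ½ × 3.3 × 3.1 = 5.115 m².
Resultant F = γ·h_c·A = 9.81 × 3.63333 × 5.115 = 182.314 kN.
I_c = b·h³/36 = 3.3 × 3.1³/36 = 2.73084 m⁴.
Centre of pressure: y_p = y_c + I_c/(y_c·A) = 3.63333 + 2.73084/(3.63333 × 5.115) = 3.63333 + 0.146942 = 3.78027 m along the plane.

h_p = 3.78 m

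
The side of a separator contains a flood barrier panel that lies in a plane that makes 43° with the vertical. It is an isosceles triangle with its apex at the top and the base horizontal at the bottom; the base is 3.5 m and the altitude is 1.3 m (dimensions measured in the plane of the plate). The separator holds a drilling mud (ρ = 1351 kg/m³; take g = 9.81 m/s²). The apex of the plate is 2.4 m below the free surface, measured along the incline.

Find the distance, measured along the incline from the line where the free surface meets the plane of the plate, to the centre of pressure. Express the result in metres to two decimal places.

γ = ρg = 1351 × 9.81 / 1000 = 13.25331 kN/m³.
The plate makes 43° with the vertical, i.e. θ = 90° − 43° = 47° to the horizontal. Measuring y along the incline from the free-surface line, vertical depth h = y·sinθ with sinθ = 0.731354.
With the apex up, the centroid sits 2h/3 = 2 × 1.3/3 = 0.866667 m below the apex, so y_c = 2.4 + 0.866667 = 3.26667 m and h_c = 3.26667 × 0.731354 = 2.38909 m.
A = ½ × 3.5 × 1.3 = 2.275 m².
Resultant F = γ·h_c·A = 13.25331 × 2.38909 × 2.275 = 72.0341 kN.
I_c = b·h³/36 = 3.5 × 1.3³/36 = 0.213597 m⁴.
Centre of pressure: y_p = y_c + I_c/(y_c·A) = 3.26667 + 0.213597/(3.26667 × 2.275) = 3.26667 + 0.0287414 = 3.29541 m along the plane.

y_p = 3.30 m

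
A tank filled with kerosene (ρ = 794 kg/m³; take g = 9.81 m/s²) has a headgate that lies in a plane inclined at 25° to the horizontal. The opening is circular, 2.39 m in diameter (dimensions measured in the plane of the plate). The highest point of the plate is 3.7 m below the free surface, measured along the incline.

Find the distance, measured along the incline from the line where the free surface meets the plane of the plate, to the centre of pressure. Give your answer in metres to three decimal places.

y_p = 4.968 m

γ = ρg = 794 × 9.81 / 1000 = 7.78914 kN/m³.
Let θ = 25° be the plate's angle to the horizontal; measure y along the incline from where the plane meets the free surface. Vertical depth h = y·sinθ with sinθ = 0.422618.
The centroid is at the centre, 1.195 m below the top of the plate, so y_c = 3.7 + 1.195 = 4.895 m and h_c = 4.895 × 0.422618 = 2.06872 m.
A = π(1.195)² = 4.48627 m².
Resultant F = γ·h_c·A = 7.78914 × 2.06872 × 4.48627 = 72.2897 kN.
I_c = πr⁴/4 = π × 1.195⁴/4 = 1.60163 m⁴.
Centre of pressure: y_p = y_c + I_c/(y_c·A) = 4.895 + 1.60163/(4.895 × 4.48627) = 4.895 + 0.072933 = 4.96793 m along the plane.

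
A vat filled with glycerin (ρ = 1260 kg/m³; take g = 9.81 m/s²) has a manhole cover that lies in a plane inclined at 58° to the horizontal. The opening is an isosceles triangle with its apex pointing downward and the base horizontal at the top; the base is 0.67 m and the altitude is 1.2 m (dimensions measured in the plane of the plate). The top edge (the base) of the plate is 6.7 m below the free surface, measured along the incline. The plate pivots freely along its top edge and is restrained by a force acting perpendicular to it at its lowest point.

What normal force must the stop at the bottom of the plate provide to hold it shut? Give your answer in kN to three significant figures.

P ≈ 10.3 kN

γ = ρg = 1260 × 9.81 / 1000 = 12.3606 kN/m³.
Let θ = 58° be the plate's angle to the horizontal; measure y along the incline from where the plane meets the free surface. Vertical depth h = y·sinθ with sinθ = 0.848048.
With the apex down, the centroid sits h/3 = 1.2/3 = 0.4 m below the base (the top edge), so y_c = 6.7 + 0.4 = 7.1 m and h_c = 7.1 × 0.848048 = 6.02114 m.
A = ½ × 0.67 × 1.2 = 0.402 m².
Resultant F = γ·h_c·A = 12.3606 × 6.02114 × 0.402 = 29.9188 kN.
I_c = b·h³/36 = 0.67 × 1.2³/36 = 0.03216 m⁴.
Centre of pressure: y_p = y_c + I_c/(y_c·A) = 7.1 + 0.03216/(7.1 × 0.402) = 7.1 + 0.0112676 = 7.11127 m along the plane.
The resultant acts 0.4 + 0.0112676 = 0.411268 m (along the plate) below the hinge at the top edge, so the moment about the hinge is M = F × 0.411268 = 29.9188 × 0.411268 = 12.3046 kN·m.
A normal force at the bottom, 1.2 m from the hinge, must supply this moment: P = 12.3046/1.2 = 10.2538 kN.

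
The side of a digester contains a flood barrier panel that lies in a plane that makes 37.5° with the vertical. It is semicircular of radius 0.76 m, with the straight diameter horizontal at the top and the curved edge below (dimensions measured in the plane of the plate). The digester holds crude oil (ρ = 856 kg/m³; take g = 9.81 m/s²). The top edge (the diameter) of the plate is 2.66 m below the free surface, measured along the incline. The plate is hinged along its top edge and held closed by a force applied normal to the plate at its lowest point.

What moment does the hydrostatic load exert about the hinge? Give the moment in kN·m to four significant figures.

M ≈ 6.059 kN·m

γ = ρg = 856 × 9.81 / 1000 = 8.39736 kN/m³.
The plate makes 37.5° with the vertical, i.e. θ = 90° − 37.5° = 52.5° to the horizontal. Measuring y along the incline from the free-surface line, vertical depth h = y·sinθ with sinθ = 0.793353.
The centroid of a semicircle lies 4r/(3π) = 0.322554 m from the diameter, here below the top edge, so y_c = 2.66 + 0.322554 = 2.98255 m and h_c = 2.98255 × 0.793353 = 2.36621 m.
A = πr²/2 = π × 0.76²/2 = 0.907292 m².
Resultant F = γ·h_c·A = 8.39736 × 2.36621 × 0.907292 = 18.0278 kN.
I_c = (π/8 − 8/(9π))·r⁴ = 0.109757 × 0.76⁴ = 0.0366173 m⁴.
Centre of pressure: y_p = y_c + I_c/(y_c·A) = 2.98255 + 0.0366173/(2.98255 × 0.907292) = 2.98255 + 0.0135317 = 2.99608 m along the plane.
The resultant acts 0.322554 + 0.0135317 = 0.336086 m (along the plate) below the hinge at the top edge, so the moment about the hinge is M = F × 0.336086 = 18.0278 × 0.336086 = 6.05889 kN·m.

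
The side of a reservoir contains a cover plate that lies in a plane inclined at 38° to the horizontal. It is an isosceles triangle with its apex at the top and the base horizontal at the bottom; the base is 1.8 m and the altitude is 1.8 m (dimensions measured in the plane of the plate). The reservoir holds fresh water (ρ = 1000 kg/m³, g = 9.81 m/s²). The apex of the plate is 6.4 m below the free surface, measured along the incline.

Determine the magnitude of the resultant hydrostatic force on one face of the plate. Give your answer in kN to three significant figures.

γ = ρg = 1000 × 9.81 = 9810 N/m³ = 9.81 kN/m³.
Let θ = 38° be the plate's angle to the horizontal; measure y along the incline from where the plane meets the free surface. Vertical depth h = y·sinθ with sinθ = 0.615661.
With the apex up, the centroid sits 2h/3 = 2 × 1.8/3 = 1.2 m below the apex, so y_c = 6.4 + 1.2 = 7.6 m and h_c = 7.6 × 0.615661 = 4.67902 m.
A = ½ × 1.8 × 1.8 = 1.62 m².
Resultant F = γ·h_c·A = 9.81 × 4.67902 × 1.62 = 74.3599 kN.

F ≈ 74.4 kN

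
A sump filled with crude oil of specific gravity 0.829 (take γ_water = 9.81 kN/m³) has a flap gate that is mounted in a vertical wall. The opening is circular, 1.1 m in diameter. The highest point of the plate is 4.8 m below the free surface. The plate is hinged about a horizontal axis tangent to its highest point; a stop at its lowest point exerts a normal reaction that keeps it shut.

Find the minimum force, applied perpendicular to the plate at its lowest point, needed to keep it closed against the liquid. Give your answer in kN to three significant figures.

P ≈ 21.2 kN

γ = 0.829 × 9.81 = 8.13249 kN/m³.
The centroid is at the centre, 0.55 m below the top of the plate, so the centroid depth is h_c = 4.8 + 0.55 = 5.35 m.
A = π(0.55)² = 0.950332 m².
Resultant F = γ·h_c·A = 8.13249 × 5.35 × 0.950332 = 41.3478 kN.
I_c = πr⁴/4 = π × 0.55⁴/4 = 0.0718688 m⁴.
Centre of pressure: y_p = y_c + I_c/(y_c·A) = 5.35 + 0.0718688/(5.35 × 0.950332) = 5.35 + 0.0141355 = 5.36414 m along the plane.
The resultant acts 0.55 + 0.0141355 = 0.564136 m (along the plate) below the hinge at the top edge, so the moment about the hinge is M = F × 0.564136 = 41.3478 × 0.564136 = 23.3258 kN·m.
A normal force at the bottom, 1.1 m from the hinge, must supply this moment: P = 23.3258/1.1 = 21.2053 kN.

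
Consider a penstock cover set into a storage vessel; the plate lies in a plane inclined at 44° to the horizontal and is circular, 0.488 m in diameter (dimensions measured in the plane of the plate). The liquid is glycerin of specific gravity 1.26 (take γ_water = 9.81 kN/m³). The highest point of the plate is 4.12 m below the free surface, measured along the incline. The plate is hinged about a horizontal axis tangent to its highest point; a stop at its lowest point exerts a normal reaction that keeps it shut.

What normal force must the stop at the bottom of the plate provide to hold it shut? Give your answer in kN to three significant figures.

γ = 1.26 × 9.81 = 12.3606 kN/m³.
Let θ = 44° be the plate's angle to the horizontal; measure y along the incline from where the plane meets the free surface. Vertical depth h = y·sinθ with sinθ = 0.694658.
The centroid is at the centre, 0.244 m below the top of the plate, so y_c = 4.12 + 0.244 = 4.364 m and h_c = 4.364 × 0.694658 = 3.03149 m.
A = π(0.244)² = 0.187038 m².
Resultant F = γ·h_c·A = 12.3606 × 3.03149 × 0.187038 = 7.00851 kN.
I_c = πr⁴/4 = π × 0.244⁴/4 = 0.00278387 m⁴.
Centre of pressure: y_p = y_c + I_c/(y_c·A) = 4.364 + 0.00278387/(4.364 × 0.187038) = 4.364 + 0.00341063 = 4.36741 m along the plane.
The resultant acts 0.244 + 0.00341063 = 0.247411 m (along the plate) below the hinge at the top edge, so the moment about the hinge is M = F × 0.247411 = 7.00851 × 0.247411 = 1.73398 kN·m.
A normal force at the bottom, 0.488 m from the hinge, must supply this moment: P = 1.73398/0.488 = 3.55324 kN.

P ≈ 3.55 kN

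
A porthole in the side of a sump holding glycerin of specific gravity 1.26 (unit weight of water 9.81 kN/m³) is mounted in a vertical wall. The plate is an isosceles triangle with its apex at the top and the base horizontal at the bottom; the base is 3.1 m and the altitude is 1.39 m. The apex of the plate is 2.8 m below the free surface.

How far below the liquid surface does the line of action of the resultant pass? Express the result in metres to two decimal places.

γ = 1.26 × 9.81 = 12.3606 kN/m³.
With the apex up, the centroid sits 2h/3 = 2 × 1.39/3 = 0.926667 m below the apex, so the centroid depth is h_c = 2.8 + 0.926667 = 3.72667 m.
A = ½ × 3.1 × 1.39 = 2.1545 m².
Resultant F = γ·h_c·A = 12.3606 × 3.72667 × 2.1545 = 99.2446 kN.
I_c = b·h³/36 = 3.1 × 1.39³/36 = 0.231262 m⁴.
Centre of pressure: y_p = y_c + I_c/(y_c·A) = 3.72667 + 0.231262/(3.72667 × 2.1545) = 3.72667 + 0.0288029 = 3.75547 m along the plane.

h_p = 3.76 m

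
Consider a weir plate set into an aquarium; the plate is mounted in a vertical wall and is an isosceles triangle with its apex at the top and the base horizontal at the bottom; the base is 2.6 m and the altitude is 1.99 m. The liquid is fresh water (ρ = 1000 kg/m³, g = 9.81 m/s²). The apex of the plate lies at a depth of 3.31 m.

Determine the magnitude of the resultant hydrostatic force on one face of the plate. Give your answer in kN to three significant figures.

F ≈ 118 kN

γ = ρg = 1000 × 9.81 = 9810 N/m³ = 9.81 kN/m³.
With the apex up, the centroid sits 2h/3 = 2 × 1.99/3 = 1.32667 m below the apex, so the centroid depth is h_c = 3.31 + 1.32667 = 4.63667 m.
A = ½ × 2.6 × 1.99 = 2.587 m².
Resultant F = γ·h_c·A = 9.81 × 4.63667 × 2.587 = 117.672 kN.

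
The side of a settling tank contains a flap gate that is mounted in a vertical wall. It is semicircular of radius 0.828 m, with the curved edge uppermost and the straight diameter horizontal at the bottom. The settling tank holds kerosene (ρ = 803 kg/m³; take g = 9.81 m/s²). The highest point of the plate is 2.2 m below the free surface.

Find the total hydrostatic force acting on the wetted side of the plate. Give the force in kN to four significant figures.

γ = ρg = 803 × 9.81 / 1000 = 7.87743 kN/m³.
The centroid lies 4r/(3π) = 0.351414 m above the diameter, so r − 4r/(3π) = 0.828 − 0.351414 = 0.476586 m below the topmost point, so the centroid depth is h_c = 2.2 + 0.476586 = 2.67659 m.
A = πr²/2 = π × 0.828²/2 = 1.07691 m².
Resultant F = γ·h_c·A = 7.87743 × 2.67659 × 1.07691 = 22.7063 kN.

F ≈ 22.71 kN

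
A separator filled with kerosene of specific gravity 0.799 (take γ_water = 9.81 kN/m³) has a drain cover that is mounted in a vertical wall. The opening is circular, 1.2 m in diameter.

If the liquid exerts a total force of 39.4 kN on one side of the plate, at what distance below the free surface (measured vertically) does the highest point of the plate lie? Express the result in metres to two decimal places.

d_top ≈ 3.84 m

γ = 0.799 × 9.81 = 7.83819 kN/m³.
A = π(0.6)² = 1.13097 m².
From F = γ·h_c·A, the centroid depth is h_c = 39.4/(7.83819 × 1.13097) = 4.44457 m.
The centroid is at the centre, 0.6 m below the top of the plate, so the highest point sits at h_top = 4.44457 − 0.6 = 3.84457 m below the surface.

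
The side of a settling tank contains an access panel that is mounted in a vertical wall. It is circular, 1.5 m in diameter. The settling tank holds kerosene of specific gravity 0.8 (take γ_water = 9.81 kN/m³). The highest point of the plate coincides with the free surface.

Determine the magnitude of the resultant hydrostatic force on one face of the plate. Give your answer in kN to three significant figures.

γ = 0.8 × 9.81 = 7.848 kN/m³.
The centroid is at the centre, 0.75 m below the top of the plate, so the centroid depth is h_c = 0.75 m.
A = π(0.75)² = 1.76715 m².
Resultant F = γ·h_c·A = 7.848 × 0.75 × 1.76715 = 10.4014 kN.

F ≈ 10.4 kN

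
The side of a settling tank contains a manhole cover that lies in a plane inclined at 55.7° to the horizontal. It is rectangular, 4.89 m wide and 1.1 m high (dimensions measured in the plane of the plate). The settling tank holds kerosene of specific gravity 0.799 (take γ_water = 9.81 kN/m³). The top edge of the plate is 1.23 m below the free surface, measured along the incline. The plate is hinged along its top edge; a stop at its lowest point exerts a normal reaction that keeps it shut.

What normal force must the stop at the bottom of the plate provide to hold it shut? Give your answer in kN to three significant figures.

P ≈ 34.2 kN

γ = 0.799 × 9.81 = 7.83819 kN/m³.
Let θ = 55.7° be the plate's angle to the horizontal; measure y along the incline from where the plane meets the free surface. Vertical depth h = y·sinθ with sinθ = 0.826098.
The centroid lies 1.1/2 = 0.55 m below the top edge, so y_c = 1.23 + 0.55 = 1.78 m and h_c = 1.78 × 0.826098 = 1.47045 m.
A = 4.89 × 1.1 = 5.379 m².
Resultant F = γ·h_c·A = 7.83819 × 1.47045 × 5.379 = 61.9966 kN.
I_c = b·h³/12 = 4.89 × 1.1³/12 = 0.542383 m⁴.
Centre of pressure: y_p = y_c + I_c/(y_c·A) = 1.78 + 0.542383/(1.78 × 5.379) = 1.78 + 0.056648 = 1.83665 m along the plane.
The resultant acts 0.55 + 0.056648 = 0.606648 m (along the plate) below the hinge at the top edge, so the moment about the hinge is M = F × 0.606648 = 61.9966 × 0.606648 = 37.6101 kN·m.
A normal force at the bottom, 1.1 m from the hinge, must supply this moment: P = 37.6101/1.1 = 34.191 kN.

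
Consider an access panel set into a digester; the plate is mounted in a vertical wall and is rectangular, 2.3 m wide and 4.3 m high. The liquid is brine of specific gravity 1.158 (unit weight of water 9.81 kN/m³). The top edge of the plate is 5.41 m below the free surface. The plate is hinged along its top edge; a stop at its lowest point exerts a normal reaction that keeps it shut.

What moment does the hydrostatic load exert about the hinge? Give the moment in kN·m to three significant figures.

γ = 1.158 × 9.81 = 11.35998 kN/m³.
The centroid lies 4.3/2 = 2.15 m below the top edge, so the centroid depth is h_c = 5.41 + 2.15 = 7.56 m.
A = 2.3 × 4.3 = 9.89 m².
Resultant F = γ·h_c·A = 11.35998 × 7.56 × 9.89 = 849.368 kN.
I_c = b·h³/12 = 2.3 × 4.3³/12 = 15.2388 m⁴.
Centre of pressure: y_p = y_c + I_c/(y_c·A) = 7.56 + 15.2388/(7.56 × 9.89) = 7.56 + 0.203813 = 7.76381 m along the plane.
The resultant acts 2.15 + 0.203813 = 2.35381 m (along the plate) below the hinge at the top edge, so the moment about the hinge is M = F × 2.35381 = 849.368 × 2.35381 = 1999.25 kN·m.

M ≈ 2000 kN·m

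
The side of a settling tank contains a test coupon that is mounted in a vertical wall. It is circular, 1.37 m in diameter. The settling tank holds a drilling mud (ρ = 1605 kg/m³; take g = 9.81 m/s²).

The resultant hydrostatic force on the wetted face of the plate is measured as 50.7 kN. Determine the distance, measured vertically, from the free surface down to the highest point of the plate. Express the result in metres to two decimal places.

γ = ρg = 1605 × 9.81 / 1000 = 15.74505 kN/m³.
A = π(0.685)² = 1.47411 m².
From F = γ·h_c·A, the centroid depth is h_c = 50.7/(15.74505 × 1.47411) = 2.18441 m.
The centroid is at the centre, 0.685 m below the top of the plate, so the highest point sits at h_top = 2.18441 − 0.685 = 1.49941 m below the surface.

d_top ≈ 1.50 m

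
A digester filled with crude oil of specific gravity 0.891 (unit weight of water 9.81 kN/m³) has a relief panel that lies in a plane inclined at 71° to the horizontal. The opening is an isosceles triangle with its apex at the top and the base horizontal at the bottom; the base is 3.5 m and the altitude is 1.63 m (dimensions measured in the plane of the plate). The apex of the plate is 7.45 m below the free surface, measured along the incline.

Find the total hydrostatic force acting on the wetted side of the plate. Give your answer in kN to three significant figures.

F ≈ 201 kN

γ = 0.891 × 9.81 = 8.74071 kN/m³.
Let θ = 71° be the plate's angle to the horizontal; measure y along the incline from where the plane meets the free surface. Vertical depth h = y·sinθ with sinθ = 0.945519.
With the apex up, the centroid sits 2h/3 = 2 × 1.63/3 = 1.08667 m below the apex, so y_c = 7.45 + 1.08667 = 8.53667 m and h_c = 8.53667 × 0.945519 = 8.07158 m.
A = ½ × 3.5 × 1.63 = 2.8525 m².
Resultant F = γ·h_c·A = 8.74071 × 8.07158 × 2.8525 = 201.248 kN.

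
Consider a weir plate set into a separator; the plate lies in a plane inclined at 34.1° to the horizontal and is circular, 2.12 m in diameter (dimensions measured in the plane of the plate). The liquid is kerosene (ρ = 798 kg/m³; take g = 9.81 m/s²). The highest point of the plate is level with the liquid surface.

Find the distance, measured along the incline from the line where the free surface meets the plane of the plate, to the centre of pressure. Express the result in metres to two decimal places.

γ = ρg = 798 × 9.81 / 1000 = 7.82838 kN/m³.
Let θ = 34.1° be the plate's angle to the horizontal; measure y along the incline from where the plane meets the free surface. Vertical depth h = y·sinθ with sinθ = 0.560639.
The centroid is at the centre, 1.06 m below the top of the plate, so y_c = 1.06 m and h_c = 1.06 × 0.560639 = 0.594277 m.
A = π(1.06)² = 3.52989 m².
Resultant F = γ·h_c·A = 7.82838 × 0.594277 × 3.52989 = 16.4218 kN.
I_c = πr⁴/4 = π × 1.06⁴/4 = 0.991547 m⁴.
Centre of pressure: y_p = y_c + I_c/(y_c·A) = 1.06 + 0.991547/(1.06 × 3.52989) = 1.06 + 0.265 = 1.325 m along the plane.

y_p = 1.33 m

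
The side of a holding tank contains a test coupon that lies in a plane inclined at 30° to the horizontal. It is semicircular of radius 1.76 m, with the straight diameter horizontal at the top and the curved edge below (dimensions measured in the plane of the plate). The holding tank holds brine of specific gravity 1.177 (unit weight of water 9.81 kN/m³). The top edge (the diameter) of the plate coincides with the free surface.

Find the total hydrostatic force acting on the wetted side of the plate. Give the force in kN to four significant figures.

γ = 1.177 × 9.81 = 11.54637 kN/m³.
Let θ = 30° be the plate's angle to the horizontal; measure y along the incline from where the plane meets the free surface. Vertical depth h = y·sinθ with sinθ = 0.500000.
The centroid of a semicircle lies 4r/(3π) = 0.746967 m from the diameter, here below the top edge, so y_c = 0.746967 m and h_c = 0.746967 × 0.500000 = 0.373484 m.
A = πr²/2 = π × 1.76²/2 = 4.8657 m².
Resultant F = γ·h_c·A = 11.54637 × 0.373484 × 4.8657 = 20.9828 kN.

F ≈ 20.98 kN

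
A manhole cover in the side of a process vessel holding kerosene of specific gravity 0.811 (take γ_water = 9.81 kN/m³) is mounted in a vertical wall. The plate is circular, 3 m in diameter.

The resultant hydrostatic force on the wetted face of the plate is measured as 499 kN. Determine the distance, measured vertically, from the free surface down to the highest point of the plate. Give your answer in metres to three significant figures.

d_top ≈ 7.37 m

γ = 0.811 × 9.81 = 7.95591 kN/m³.
A = π(1.5)² = 7.06858 m².
From F = γ·h_c·A, the centroid depth is h_c = 499/(7.95591 × 7.06858) = 8.87316 m.
The centroid is at the centre, 1.5 m below the top of the plate, so the highest point sits at h_top = 8.87316 − 1.5 = 7.37316 m below the surface.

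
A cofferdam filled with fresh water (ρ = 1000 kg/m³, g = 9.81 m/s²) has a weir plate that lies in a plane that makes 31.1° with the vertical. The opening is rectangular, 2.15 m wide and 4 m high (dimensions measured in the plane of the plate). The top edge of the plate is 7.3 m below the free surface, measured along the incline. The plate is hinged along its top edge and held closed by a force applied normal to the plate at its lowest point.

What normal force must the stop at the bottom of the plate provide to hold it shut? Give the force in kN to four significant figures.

γ = ρg = 1000 × 9.81 = 9810 N/m³ = 9.81 kN/m³.
The plate makes 31.1° with the vertical, i.e. θ = 90° − 31.1° = 58.9° to the horizontal. Measuring y along the incline from the free-surface line, vertical depth h = y·sinθ with sinθ = 0.856267.
The centroid lies 4/2 = 2 m below the top edge, so y_c = 7.3 + 2 = 9.3 m and h_c = 9.3 × 0.856267 = 7.96328 m.
A = 2.15 × 4 = 8.6 m².
Resultant F = γ·h_c·A = 9.81 × 7.96328 × 8.6 = 671.83 kN.
I_c = b·h³/12 = 2.15 × 4³/12 = 11.4667 m⁴.
Centre of pressure: y_p = y_c + I_c/(y_c·A) = 9.3 + 11.4667/(9.3 × 8.6) = 9.3 + 0.14337 = 9.44337 m along the plane.
The resultant acts 2 + 0.14337 = 2.14337 m (along the plate) below the hinge at the top edge, so the moment about the hinge is M = F × 2.14337 = 671.83 × 2.14337 = 1439.98 kN·m.
A normal force at the bottom, 4 m from the hinge, must supply this moment: P = 1439.98/4 = 359.995 kN.

P ≈ 360.0 kN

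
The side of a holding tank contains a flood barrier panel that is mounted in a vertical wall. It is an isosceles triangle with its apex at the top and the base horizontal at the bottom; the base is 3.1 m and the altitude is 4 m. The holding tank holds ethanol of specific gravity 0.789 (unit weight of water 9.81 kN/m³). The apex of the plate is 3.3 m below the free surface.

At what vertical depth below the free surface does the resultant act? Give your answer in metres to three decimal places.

h_p = 6.116 m

γ = 0.789 × 9.81 = 7.74009 kN/m³.
With the apex up, the centroid sits 2h/3 = 2 × 4/3 = 2.66667 m below the apex, so the centroid depth is h_c = 3.3 + 2.66667 = 5.96667 m.
A = ½ × 3.1 × 4 = 6.2 m².
Resultant F = γ·h_c·A = 7.74009 × 5.96667 × 6.2 = 286.332 kN.
I_c = b·h³/36 = 3.1 × 4³/36 = 5.51111 m⁴.
Centre of pressure: y_p = y_c + I_c/(y_c·A) = 5.96667 + 5.51111/(5.96667 × 6.2) = 5.96667 + 0.148976 = 6.11565 m along the plane.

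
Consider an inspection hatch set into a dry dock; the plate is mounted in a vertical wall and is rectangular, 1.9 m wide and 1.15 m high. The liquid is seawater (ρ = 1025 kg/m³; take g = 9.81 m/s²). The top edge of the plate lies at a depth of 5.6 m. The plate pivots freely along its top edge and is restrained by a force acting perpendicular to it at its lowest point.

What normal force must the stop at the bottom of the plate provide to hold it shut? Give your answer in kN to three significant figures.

P ≈ 69.9 kN

γ = ρg = 1025 × 9.81 / 1000 = 10.05525 kN/m³.
The centroid lies 1.15/2 = 0.575 m below the top edge, so the centroid depth is h_c = 5.6 + 0.575 = 6.175 m.
A = 1.9 × 1.15 = 2.185 m².
Resultant F = γ·h_c·A = 10.05525 × 6.175 × 2.185 = 135.669 kN.
I_c = b·h³/12 = 1.9 × 1.15³/12 = 0.240805 m⁴.
Centre of pressure: y_p = y_c + I_c/(y_c·A) = 6.175 + 0.240805/(6.175 × 2.185) = 6.175 + 0.0178475 = 6.19285 m along the plane.
The resultant acts 0.575 + 0.0178475 = 0.592847 m (along the plate) below the hinge at the top edge, so the moment about the hinge is M = F × 0.592847 = 135.669 × 0.592847 = 80.431 kN·m.
A normal force at the bottom, 1.15 m from the hinge, must supply this moment: P = 80.431/1.15 = 69.94 kN.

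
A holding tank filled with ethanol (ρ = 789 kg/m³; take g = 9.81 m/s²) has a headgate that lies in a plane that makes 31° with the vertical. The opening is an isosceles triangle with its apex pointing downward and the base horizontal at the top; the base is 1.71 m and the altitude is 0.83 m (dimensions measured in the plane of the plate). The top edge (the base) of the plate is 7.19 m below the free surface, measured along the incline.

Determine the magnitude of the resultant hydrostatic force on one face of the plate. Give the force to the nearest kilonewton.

γ = ρg = 789 × 9.81 / 1000 = 7.74009 kN/m³.
The plate makes 31° with the vertical, i.e. θ = 90° − 31° = 59° to the horizontal. Measuring y along the incline from the free-surface line, vertical depth h = y·sinθ with sinθ = 0.857167.
With the apex down, the centroid sits h/3 = 0.83/3 = 0.276667 m below the base (the top edge), so y_c = 7.19 + 0.276667 = 7.46667 m and h_c = 7.46667 × 0.857167 = 6.40018 m.
A = ½ × 1.71 × 0.83 = 0.70965 m².
Resultant F = γ·h_c·A = 7.74009 × 6.40018 × 0.70965 = 35.1546 kN.

F ≈ 35 kN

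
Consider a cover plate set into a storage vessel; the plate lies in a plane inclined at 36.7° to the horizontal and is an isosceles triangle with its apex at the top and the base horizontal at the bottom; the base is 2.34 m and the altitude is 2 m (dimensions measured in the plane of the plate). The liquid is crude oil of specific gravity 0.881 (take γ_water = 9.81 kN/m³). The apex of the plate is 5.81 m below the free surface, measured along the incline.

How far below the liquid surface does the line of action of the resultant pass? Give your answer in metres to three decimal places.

γ = 0.881 × 9.81 = 8.64261 kN/m³.
Let θ = 36.7° be the plate's angle to the horizontal; measure y along the incline from where the plane meets the free surface. Vertical depth h = y·sinθ with sinθ = 0.597625.
With the apex up, the centroid sits 2h/3 = 2 × 2/3 = 1.33333 m below the apex, so y_c = 5.81 + 1.33333 = 7.14333 m and h_c = 7.14333 × 0.597625 = 4.26903 m.
A = ½ × 2.34 × 2 = 2.34 m².
Resultant F = γ·h_c·A = 8.64261 × 4.26903 × 2.34 = 86.3356 kN.
I_c = b·h³/36 = 2.34 × 2³/36 = 0.52 m⁴.
Centre of pressure: y_p = y_c + I_c/(y_c·A) = 7.14333 + 0.52/(7.14333 × 2.34) = 7.14333 + 0.0311091 = 7.17444 m along the plane.
Vertically, h_p = y_p·sinθ = 7.17444 × 0.597625 = 4.28762 m.

h_p = 4.288 m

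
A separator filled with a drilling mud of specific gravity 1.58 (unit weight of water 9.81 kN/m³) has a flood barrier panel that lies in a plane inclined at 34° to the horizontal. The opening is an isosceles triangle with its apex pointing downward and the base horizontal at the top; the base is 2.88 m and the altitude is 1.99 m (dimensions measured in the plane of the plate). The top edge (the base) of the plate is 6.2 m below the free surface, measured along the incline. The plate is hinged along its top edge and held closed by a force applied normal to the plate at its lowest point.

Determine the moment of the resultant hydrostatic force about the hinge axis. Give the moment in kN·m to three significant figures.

M ≈ 119 kN·m

γ = 1.58 × 9.81 = 15.4998 kN/m³.
Let θ = 34° be the plate's angle to the horizontal; measure y along the incline from where the plane meets the free surface. Vertical depth h = y·sinθ with sinθ = 0.559193.
With the apex down, the centroid sits h/3 = 1.99/3 = 0.663333 m below the base (the top edge), so y_c = 6.2 + 0.663333 = 6.86333 m and h_c = 6.86333 × 0.559193 = 3.83793 m.
A = ½ × 2.88 × 1.99 = 2.8656 m².
Resultant F = γ·h_c·A = 15.4998 × 3.83793 × 2.8656 = 170.466 kN.
I_c = b·h³/36 = 2.88 × 1.99³/36 = 0.630448 m⁴.
Centre of pressure: y_p = y_c + I_c/(y_c·A) = 6.86333 + 0.630448/(6.86333 × 2.8656) = 6.86333 + 0.0320552 = 6.89539 m along the plane.
The resultant acts 0.663333 + 0.0320552 = 0.695388 m (along the plate) below the hinge at the top edge, so the moment about the hinge is M = F × 0.695388 = 170.466 × 0.695388 = 118.54 kN·m.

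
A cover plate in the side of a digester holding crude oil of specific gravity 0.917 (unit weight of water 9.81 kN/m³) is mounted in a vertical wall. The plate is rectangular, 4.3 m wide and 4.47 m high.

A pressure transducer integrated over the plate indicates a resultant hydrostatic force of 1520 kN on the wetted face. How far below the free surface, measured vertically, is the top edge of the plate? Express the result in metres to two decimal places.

γ = 0.917 × 9.81 = 8.99577 kN/m³.
A = 4.3 × 4.47 = 19.221 m².
From F = γ·h_c·A, the centroid depth is h_c = 1520/(8.99577 × 19.221) = 8.79082 m.
The centroid lies 4.47/2 = 2.235 m below the top edge, so the top edge sits at h_top = 8.79082 − 2.235 = 6.55582 m below the surface.

d_top ≈ 6.56 m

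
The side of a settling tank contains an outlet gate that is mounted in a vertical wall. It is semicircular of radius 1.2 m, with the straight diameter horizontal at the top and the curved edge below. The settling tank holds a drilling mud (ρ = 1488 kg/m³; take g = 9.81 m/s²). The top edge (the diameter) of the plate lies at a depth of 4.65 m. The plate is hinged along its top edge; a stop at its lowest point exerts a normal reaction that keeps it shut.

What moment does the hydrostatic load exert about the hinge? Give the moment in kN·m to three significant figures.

M ≈ 90.1 kN·m

γ = ρg = 1488 × 9.81 / 1000 = 14.59728 kN/m³.
The centroid of a semicircle lies 4r/(3π) = 0.509296 m from the diameter, here below the top edge, so the centroid depth is h_c = 4.65 + 0.509296 = 5.1593 m.
A = πr²/2 = π × 1.2²/2 = 2.26195 m².
Resultant F = γ·h_c·A = 14.59728 × 5.1593 × 2.26195 = 170.351 kN.
I_c = (π/8 − 8/(9π))·r⁴ = 0.109757 × 1.2⁴ = 0.227592 m⁴.
Centre of pressure: y_p = y_c + I_c/(y_c·A) = 5.1593 + 0.227592/(5.1593 × 2.26195) = 5.1593 + 0.0195022 = 5.1788 m along the plane.
The resultant acts 0.509296 + 0.0195022 = 0.528798 m (along the plate) below the hinge at the top edge, so the moment about the hinge is M = F × 0.528798 = 170.351 × 0.528798 = 90.0813 kN·m.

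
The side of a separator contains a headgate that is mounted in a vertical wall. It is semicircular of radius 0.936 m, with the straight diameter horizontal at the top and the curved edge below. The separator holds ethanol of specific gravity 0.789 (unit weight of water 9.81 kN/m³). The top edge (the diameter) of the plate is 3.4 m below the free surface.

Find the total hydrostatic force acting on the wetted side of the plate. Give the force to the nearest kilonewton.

F ≈ 40 kN

γ = 0.789 × 9.81 = 7.74009 kN/m³.
The centroid of a semicircle lies 4r/(3π) = 0.397251 m from the diameter, here below the top edge, so the centroid depth is h_c = 3.4 + 0.397251 = 3.79725 m.
A = πr²/2 = π × 0.936²/2 = 1.37617 m².
Resultant F = γ·h_c·A = 7.74009 × 3.79725 × 1.37617 = 40.4471 kN.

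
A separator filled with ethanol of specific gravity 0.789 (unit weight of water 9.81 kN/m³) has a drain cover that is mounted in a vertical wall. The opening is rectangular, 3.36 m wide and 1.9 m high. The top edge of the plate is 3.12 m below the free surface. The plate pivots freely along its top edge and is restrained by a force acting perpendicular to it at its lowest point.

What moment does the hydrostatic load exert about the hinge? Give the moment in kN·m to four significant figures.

γ = 0.789 × 9.81 = 7.74009 kN/m³.
The centroid lies 1.9/2 = 0.95 m below the top edge, so the centroid depth is h_c = 3.12 + 0.95 = 4.07 m.
A = 3.36 × 1.9 = 6.384 m².
Resultant F = γ·h_c·A = 7.74009 × 4.07 × 6.384 = 201.11 kN.
I_c = b·h³/12 = 3.36 × 1.9³/12 = 1.92052 m⁴.
Centre of pressure: y_p = y_c + I_c/(y_c·A) = 4.07 + 1.92052/(4.07 × 6.384) = 4.07 + 0.0739148 = 4.14391 m along the plane.
The resultant acts 0.95 + 0.0739148 = 1.02391 m (along the plate) below the hinge at the top edge, so the moment about the hinge is M = F × 1.02391 = 201.11 × 1.02391 = 205.919 kN·m.

M ≈ 205.9 kN·m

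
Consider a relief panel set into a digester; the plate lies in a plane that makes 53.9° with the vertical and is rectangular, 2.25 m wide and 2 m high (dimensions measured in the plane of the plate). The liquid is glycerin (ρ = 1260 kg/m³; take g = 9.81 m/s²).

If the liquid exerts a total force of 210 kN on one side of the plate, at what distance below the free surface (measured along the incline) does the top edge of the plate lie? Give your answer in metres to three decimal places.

y_top ≈ 5.408 m

γ = ρg = 1260 × 9.81 / 1000 = 12.3606 kN/m³.
A = 2.25 × 2 = 4.5 m².
From F = γ·h_c·A, the centroid depth is h_c = 210/(12.3606 × 4.5) = 3.77544 m.
The plate makes 53.9° with the vertical, i.e. θ = 90° − 53.9° = 36.1° to the horizontal. Measuring y along the incline from the free-surface line, vertical depth h = y·sinθ with sinθ = 0.589196.
Along the incline, y_c = h_c/sinθ = 3.77544/0.589196 = 6.40778 m.
The centroid lies 2/2 = 1 m below the top edge, so the top edge sits at y_top = 6.40778 − 1 = 5.40778 m along the incline.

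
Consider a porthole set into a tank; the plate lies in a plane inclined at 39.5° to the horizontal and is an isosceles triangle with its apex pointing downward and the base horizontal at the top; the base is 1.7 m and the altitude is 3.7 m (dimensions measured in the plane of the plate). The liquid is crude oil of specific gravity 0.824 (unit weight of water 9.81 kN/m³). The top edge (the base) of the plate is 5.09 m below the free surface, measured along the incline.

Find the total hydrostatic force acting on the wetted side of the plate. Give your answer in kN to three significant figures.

F ≈ 102 kN

γ = 0.824 × 9.81 = 8.08344 kN/m³.
Let θ = 39.5° be the plate's angle to the horizontal; measure y along the incline from where the plane meets the free surface. Vertical depth h = y·sinθ with sinθ = 0.636078.
With the apex down, the centroid sits h/3 = 3.7/3 = 1.23333 m below the base (the top edge), so y_c = 5.09 + 1.23333 = 6.32333 m and h_c = 6.32333 × 0.636078 = 4.02213 m.
A = ½ × 1.7 × 3.7 = 3.145 m².
Resultant F = γ·h_c·A = 8.08344 × 4.02213 × 3.145 = 102.252 kN.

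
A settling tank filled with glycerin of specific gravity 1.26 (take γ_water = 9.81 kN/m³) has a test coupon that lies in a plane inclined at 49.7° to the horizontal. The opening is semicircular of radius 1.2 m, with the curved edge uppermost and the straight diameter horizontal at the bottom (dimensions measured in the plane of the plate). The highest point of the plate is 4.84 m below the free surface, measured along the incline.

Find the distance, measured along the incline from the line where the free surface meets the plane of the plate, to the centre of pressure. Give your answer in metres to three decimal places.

γ = 1.26 × 9.81 = 12.3606 kN/m³.
Let θ = 49.7° be the plate's angle to the horizontal; measure y along the incline from where the plane meets the free surface. Vertical depth h = y·sinθ with sinθ = 0.762668.
The centroid lies 4r/(3π) = 0.509296 m above the diameter, so r − 4r/(3π) = 1.2 − 0.509296 = 0.690704 m below the topmost point, so y_c = 4.84 + 0.690704 = 5.5307 m and h_c = 5.5307 × 0.762668 = 4.21809 m.
A = πr²/2 = π × 1.2²/2 = 2.26195 m².
Resultant F = γ·h_c·A = 12.3606 × 4.21809 × 2.26195 = 117.934 kN.
I_c = (π/8 − 8/(9π))·r⁴ = 0.109757 × 1.2⁴ = 0.227592 m⁴.
Centre of pressure: y_p = y_c + I_c/(y_c·A) = 5.5307 + 0.227592/(5.5307 × 2.26195) = 5.5307 + 0.0181926 = 5.54889 m along the plane.

y_p = 5.549 m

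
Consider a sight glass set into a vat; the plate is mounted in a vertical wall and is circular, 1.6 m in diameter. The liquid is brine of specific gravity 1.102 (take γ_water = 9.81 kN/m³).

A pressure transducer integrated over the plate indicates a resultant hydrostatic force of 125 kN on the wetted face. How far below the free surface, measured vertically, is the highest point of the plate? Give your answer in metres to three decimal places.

γ = 1.102 × 9.81 = 10.81062 kN/m³.
A = π(0.8)² = 2.01062 m².
From F = γ·h_c·A, the centroid depth is h_c = 125/(10.81062 × 2.01062) = 5.75082 m.
The centroid is at the centre, 0.8 m below the top of the plate, so the highest point sits at h_top = 5.75082 − 0.8 = 4.95082 m below the surface.

d_top ≈ 4.951 m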